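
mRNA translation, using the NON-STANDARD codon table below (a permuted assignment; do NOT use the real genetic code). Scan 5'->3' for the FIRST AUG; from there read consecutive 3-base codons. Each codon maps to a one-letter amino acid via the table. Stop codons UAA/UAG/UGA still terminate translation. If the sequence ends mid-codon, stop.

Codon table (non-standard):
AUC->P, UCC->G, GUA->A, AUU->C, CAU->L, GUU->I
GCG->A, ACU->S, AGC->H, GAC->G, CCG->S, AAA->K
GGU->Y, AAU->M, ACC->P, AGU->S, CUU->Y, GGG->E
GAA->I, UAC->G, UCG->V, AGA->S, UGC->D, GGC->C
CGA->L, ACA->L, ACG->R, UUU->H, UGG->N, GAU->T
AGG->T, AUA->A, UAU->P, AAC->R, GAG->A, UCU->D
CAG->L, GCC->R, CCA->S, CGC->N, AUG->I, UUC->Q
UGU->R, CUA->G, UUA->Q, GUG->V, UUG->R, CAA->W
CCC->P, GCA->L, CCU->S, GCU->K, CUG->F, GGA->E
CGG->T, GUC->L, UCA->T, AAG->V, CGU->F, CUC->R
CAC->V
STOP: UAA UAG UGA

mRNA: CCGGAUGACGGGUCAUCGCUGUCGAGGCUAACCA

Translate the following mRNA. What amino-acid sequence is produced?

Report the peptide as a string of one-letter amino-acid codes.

start AUG at pos 4
pos 4: AUG -> I; peptide=I
pos 7: ACG -> R; peptide=IR
pos 10: GGU -> Y; peptide=IRY
pos 13: CAU -> L; peptide=IRYL
pos 16: CGC -> N; peptide=IRYLN
pos 19: UGU -> R; peptide=IRYLNR
pos 22: CGA -> L; peptide=IRYLNRL
pos 25: GGC -> C; peptide=IRYLNRLC
pos 28: UAA -> STOP

Answer: IRYLNRLC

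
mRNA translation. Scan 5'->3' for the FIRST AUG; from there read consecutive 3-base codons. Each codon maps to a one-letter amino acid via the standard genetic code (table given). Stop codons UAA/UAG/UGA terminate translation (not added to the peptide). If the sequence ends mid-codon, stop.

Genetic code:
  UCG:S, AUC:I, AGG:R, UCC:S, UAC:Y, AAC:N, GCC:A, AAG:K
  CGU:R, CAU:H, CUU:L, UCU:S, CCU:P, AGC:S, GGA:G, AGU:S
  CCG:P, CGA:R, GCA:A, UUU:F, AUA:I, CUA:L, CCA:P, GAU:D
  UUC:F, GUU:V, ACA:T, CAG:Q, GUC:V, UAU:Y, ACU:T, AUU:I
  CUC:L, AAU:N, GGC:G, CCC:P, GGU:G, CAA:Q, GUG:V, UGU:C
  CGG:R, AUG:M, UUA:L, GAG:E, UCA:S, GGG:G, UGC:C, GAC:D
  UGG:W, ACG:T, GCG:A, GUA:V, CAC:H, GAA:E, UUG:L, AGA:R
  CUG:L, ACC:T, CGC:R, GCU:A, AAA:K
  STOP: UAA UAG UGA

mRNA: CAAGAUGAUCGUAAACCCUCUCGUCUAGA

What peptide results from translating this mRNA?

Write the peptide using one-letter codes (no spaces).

Answer: MIVNPLV

Derivation:
start AUG at pos 4
pos 4: AUG -> M; peptide=M
pos 7: AUC -> I; peptide=MI
pos 10: GUA -> V; peptide=MIV
pos 13: AAC -> N; peptide=MIVN
pos 16: CCU -> P; peptide=MIVNP
pos 19: CUC -> L; peptide=MIVNPL
pos 22: GUC -> V; peptide=MIVNPLV
pos 25: UAG -> STOP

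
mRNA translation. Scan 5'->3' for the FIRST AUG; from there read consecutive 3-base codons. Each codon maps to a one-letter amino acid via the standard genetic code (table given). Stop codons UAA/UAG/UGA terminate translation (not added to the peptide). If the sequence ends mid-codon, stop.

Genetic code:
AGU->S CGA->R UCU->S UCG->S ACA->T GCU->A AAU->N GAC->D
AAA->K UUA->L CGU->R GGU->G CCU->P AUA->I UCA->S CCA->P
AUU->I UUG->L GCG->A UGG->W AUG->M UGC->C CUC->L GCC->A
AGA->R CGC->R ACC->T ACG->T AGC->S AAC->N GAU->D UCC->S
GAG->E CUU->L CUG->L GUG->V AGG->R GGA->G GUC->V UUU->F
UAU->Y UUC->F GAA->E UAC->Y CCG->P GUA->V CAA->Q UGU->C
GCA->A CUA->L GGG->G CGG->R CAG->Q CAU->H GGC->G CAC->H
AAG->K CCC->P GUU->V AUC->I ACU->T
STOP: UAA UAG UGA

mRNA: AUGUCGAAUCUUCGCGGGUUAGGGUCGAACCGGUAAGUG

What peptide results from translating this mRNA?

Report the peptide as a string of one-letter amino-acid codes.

start AUG at pos 0
pos 0: AUG -> M; peptide=M
pos 3: UCG -> S; peptide=MS
pos 6: AAU -> N; peptide=MSN
pos 9: CUU -> L; peptide=MSNL
pos 12: CGC -> R; peptide=MSNLR
pos 15: GGG -> G; peptide=MSNLRG
pos 18: UUA -> L; peptide=MSNLRGL
pos 21: GGG -> G; peptide=MSNLRGLG
pos 24: UCG -> S; peptide=MSNLRGLGS
pos 27: AAC -> N; peptide=MSNLRGLGSN
pos 30: CGG -> R; peptide=MSNLRGLGSNR
pos 33: UAA -> STOP

Answer: MSNLRGLGSNR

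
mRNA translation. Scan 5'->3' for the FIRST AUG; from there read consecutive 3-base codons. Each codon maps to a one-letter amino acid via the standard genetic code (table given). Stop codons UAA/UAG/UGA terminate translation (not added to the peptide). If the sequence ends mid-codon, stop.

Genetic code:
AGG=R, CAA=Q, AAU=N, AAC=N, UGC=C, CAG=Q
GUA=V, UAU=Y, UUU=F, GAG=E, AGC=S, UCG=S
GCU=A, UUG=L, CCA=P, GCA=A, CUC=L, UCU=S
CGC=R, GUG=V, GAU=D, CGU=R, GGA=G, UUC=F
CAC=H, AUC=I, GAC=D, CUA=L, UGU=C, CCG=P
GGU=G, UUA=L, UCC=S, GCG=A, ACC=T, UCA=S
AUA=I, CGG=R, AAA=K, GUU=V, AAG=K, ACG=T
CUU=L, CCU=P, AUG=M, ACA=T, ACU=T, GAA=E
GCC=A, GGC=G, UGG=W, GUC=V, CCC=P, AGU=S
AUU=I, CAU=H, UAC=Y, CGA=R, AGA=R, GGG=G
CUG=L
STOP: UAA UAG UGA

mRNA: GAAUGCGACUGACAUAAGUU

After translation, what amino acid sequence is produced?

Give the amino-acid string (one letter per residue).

start AUG at pos 2
pos 2: AUG -> M; peptide=M
pos 5: CGA -> R; peptide=MR
pos 8: CUG -> L; peptide=MRL
pos 11: ACA -> T; peptide=MRLT
pos 14: UAA -> STOP

Answer: MRLT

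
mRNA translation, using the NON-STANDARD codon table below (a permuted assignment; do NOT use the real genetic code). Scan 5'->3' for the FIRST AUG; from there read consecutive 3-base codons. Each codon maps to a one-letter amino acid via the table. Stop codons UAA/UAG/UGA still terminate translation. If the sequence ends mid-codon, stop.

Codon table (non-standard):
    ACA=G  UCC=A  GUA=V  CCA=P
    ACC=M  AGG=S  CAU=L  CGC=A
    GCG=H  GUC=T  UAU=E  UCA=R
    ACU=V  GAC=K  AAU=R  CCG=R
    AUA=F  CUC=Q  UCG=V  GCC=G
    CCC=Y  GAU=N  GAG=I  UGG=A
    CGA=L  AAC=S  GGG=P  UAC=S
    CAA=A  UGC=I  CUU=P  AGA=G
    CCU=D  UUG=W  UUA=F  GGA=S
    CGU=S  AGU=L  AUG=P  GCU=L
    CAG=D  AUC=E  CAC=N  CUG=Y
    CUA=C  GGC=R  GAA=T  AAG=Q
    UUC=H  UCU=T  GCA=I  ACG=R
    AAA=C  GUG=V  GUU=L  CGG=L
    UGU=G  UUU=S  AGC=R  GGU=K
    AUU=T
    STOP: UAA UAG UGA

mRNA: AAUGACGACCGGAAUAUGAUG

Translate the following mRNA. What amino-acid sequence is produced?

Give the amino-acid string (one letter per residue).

Answer: PRMSF

Derivation:
start AUG at pos 1
pos 1: AUG -> P; peptide=P
pos 4: ACG -> R; peptide=PR
pos 7: ACC -> M; peptide=PRM
pos 10: GGA -> S; peptide=PRMS
pos 13: AUA -> F; peptide=PRMSF
pos 16: UGA -> STOP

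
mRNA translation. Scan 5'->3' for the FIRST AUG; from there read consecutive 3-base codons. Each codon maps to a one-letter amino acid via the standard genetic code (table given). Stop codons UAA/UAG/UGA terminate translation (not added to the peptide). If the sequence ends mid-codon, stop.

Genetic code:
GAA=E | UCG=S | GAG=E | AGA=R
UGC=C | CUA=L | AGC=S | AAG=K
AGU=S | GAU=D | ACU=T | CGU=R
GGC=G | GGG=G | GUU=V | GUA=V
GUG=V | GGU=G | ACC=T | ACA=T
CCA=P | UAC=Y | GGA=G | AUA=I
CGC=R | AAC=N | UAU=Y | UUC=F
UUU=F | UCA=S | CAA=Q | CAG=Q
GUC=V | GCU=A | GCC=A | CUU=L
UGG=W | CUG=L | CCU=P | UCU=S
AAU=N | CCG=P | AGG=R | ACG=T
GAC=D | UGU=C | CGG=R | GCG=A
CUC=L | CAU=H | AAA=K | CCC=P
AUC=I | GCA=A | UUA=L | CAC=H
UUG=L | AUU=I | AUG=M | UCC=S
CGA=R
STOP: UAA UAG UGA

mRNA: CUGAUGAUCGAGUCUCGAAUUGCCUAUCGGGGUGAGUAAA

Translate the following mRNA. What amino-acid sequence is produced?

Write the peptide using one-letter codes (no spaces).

start AUG at pos 3
pos 3: AUG -> M; peptide=M
pos 6: AUC -> I; peptide=MI
pos 9: GAG -> E; peptide=MIE
pos 12: UCU -> S; peptide=MIES
pos 15: CGA -> R; peptide=MIESR
pos 18: AUU -> I; peptide=MIESRI
pos 21: GCC -> A; peptide=MIESRIA
pos 24: UAU -> Y; peptide=MIESRIAY
pos 27: CGG -> R; peptide=MIESRIAYR
pos 30: GGU -> G; peptide=MIESRIAYRG
pos 33: GAG -> E; peptide=MIESRIAYRGE
pos 36: UAA -> STOP

Answer: MIESRIAYRGE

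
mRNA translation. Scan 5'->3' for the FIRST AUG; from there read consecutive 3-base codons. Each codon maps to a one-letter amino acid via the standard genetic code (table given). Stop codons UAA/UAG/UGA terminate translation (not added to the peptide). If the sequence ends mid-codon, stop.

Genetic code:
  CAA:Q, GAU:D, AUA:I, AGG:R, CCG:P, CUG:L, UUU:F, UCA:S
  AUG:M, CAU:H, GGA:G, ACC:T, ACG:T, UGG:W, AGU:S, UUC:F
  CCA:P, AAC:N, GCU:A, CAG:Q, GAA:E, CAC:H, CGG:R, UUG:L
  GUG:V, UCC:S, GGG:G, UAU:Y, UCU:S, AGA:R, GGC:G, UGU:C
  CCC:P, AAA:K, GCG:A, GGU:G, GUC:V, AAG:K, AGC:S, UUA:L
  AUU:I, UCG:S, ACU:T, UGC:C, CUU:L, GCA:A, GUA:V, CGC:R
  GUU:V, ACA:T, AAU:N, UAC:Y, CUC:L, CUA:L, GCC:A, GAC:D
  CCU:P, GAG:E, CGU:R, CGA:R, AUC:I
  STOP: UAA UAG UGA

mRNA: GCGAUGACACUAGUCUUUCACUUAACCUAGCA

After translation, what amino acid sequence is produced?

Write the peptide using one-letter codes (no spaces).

Answer: MTLVFHLT

Derivation:
start AUG at pos 3
pos 3: AUG -> M; peptide=M
pos 6: ACA -> T; peptide=MT
pos 9: CUA -> L; peptide=MTL
pos 12: GUC -> V; peptide=MTLV
pos 15: UUU -> F; peptide=MTLVF
pos 18: CAC -> H; peptide=MTLVFH
pos 21: UUA -> L; peptide=MTLVFHL
pos 24: ACC -> T; peptide=MTLVFHLT
pos 27: UAG -> STOP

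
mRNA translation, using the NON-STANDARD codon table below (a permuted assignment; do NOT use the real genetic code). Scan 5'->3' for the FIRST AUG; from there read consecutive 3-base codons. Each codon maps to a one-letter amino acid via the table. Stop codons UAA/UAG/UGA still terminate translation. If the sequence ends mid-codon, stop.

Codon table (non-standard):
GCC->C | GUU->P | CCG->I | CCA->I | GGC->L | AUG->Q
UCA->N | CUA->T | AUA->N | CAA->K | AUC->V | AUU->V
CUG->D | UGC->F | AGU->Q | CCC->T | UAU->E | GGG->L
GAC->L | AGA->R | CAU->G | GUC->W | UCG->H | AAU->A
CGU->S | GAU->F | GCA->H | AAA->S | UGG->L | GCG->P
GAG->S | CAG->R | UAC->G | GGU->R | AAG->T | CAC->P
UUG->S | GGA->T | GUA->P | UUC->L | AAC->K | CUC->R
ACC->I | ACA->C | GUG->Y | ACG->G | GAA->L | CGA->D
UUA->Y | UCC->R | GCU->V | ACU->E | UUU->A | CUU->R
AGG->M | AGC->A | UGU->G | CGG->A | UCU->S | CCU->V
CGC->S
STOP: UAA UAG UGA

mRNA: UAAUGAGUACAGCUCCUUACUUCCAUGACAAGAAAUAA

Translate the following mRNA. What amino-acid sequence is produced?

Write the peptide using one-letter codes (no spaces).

start AUG at pos 2
pos 2: AUG -> Q; peptide=Q
pos 5: AGU -> Q; peptide=QQ
pos 8: ACA -> C; peptide=QQC
pos 11: GCU -> V; peptide=QQCV
pos 14: CCU -> V; peptide=QQCVV
pos 17: UAC -> G; peptide=QQCVVG
pos 20: UUC -> L; peptide=QQCVVGL
pos 23: CAU -> G; peptide=QQCVVGLG
pos 26: GAC -> L; peptide=QQCVVGLGL
pos 29: AAG -> T; peptide=QQCVVGLGLT
pos 32: AAA -> S; peptide=QQCVVGLGLTS
pos 35: UAA -> STOP

Answer: QQCVVGLGLTS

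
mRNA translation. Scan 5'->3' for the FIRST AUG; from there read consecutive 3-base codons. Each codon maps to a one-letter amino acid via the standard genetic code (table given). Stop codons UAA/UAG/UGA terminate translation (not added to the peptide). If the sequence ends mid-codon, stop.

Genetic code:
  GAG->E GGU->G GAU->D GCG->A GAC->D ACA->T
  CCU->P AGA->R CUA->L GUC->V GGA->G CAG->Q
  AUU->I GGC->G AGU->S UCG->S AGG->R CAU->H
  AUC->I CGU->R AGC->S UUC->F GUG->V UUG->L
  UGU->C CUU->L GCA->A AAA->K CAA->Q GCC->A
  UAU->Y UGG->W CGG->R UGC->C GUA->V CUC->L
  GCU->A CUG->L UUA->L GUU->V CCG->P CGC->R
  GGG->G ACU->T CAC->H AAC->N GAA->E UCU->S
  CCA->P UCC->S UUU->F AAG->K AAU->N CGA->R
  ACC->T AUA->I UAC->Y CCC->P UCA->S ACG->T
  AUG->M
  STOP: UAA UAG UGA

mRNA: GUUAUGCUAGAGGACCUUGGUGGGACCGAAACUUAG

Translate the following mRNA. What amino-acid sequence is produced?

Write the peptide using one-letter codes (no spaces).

Answer: MLEDLGGTET

Derivation:
start AUG at pos 3
pos 3: AUG -> M; peptide=M
pos 6: CUA -> L; peptide=ML
pos 9: GAG -> E; peptide=MLE
pos 12: GAC -> D; peptide=MLED
pos 15: CUU -> L; peptide=MLEDL
pos 18: GGU -> G; peptide=MLEDLG
pos 21: GGG -> G; peptide=MLEDLGG
pos 24: ACC -> T; peptide=MLEDLGGT
pos 27: GAA -> E; peptide=MLEDLGGTE
pos 30: ACU -> T; peptide=MLEDLGGTET
pos 33: UAG -> STOP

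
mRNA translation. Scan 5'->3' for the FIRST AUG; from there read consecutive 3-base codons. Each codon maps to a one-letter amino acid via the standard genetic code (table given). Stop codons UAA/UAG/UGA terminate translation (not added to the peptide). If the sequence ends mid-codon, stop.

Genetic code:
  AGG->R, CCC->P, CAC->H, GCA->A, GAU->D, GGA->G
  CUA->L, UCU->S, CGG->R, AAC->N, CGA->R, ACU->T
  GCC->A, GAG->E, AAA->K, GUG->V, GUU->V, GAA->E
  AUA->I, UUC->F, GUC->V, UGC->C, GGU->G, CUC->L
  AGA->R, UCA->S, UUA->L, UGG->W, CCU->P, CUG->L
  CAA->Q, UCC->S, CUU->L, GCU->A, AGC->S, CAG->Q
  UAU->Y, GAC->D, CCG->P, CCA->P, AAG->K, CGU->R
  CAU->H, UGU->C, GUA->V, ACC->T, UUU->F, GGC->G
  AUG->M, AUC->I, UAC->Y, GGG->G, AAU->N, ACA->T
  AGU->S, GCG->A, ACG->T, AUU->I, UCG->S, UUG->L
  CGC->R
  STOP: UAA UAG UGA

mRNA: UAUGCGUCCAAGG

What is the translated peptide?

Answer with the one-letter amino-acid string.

Answer: MRPR

Derivation:
start AUG at pos 1
pos 1: AUG -> M; peptide=M
pos 4: CGU -> R; peptide=MR
pos 7: CCA -> P; peptide=MRP
pos 10: AGG -> R; peptide=MRPR
pos 13: only 0 nt remain (<3), stop (end of mRNA)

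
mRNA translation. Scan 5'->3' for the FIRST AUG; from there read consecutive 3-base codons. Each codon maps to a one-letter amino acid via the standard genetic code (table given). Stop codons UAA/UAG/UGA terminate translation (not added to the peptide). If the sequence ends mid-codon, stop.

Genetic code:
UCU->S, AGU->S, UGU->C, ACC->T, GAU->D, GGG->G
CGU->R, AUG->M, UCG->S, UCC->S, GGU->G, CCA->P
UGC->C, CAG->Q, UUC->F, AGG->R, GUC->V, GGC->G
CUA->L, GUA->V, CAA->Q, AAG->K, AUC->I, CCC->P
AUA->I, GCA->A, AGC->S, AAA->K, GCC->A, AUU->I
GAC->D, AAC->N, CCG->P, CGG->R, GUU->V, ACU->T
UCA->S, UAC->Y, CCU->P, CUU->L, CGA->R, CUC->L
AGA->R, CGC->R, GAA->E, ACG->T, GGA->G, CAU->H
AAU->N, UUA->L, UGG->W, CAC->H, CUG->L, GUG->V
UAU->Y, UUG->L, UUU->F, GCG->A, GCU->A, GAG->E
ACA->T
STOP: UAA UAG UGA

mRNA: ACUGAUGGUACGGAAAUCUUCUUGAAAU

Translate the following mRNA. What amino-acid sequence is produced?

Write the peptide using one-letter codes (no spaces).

Answer: MVRKSS

Derivation:
start AUG at pos 4
pos 4: AUG -> M; peptide=M
pos 7: GUA -> V; peptide=MV
pos 10: CGG -> R; peptide=MVR
pos 13: AAA -> K; peptide=MVRK
pos 16: UCU -> S; peptide=MVRKS
pos 19: UCU -> S; peptide=MVRKSS
pos 22: UGA -> STOP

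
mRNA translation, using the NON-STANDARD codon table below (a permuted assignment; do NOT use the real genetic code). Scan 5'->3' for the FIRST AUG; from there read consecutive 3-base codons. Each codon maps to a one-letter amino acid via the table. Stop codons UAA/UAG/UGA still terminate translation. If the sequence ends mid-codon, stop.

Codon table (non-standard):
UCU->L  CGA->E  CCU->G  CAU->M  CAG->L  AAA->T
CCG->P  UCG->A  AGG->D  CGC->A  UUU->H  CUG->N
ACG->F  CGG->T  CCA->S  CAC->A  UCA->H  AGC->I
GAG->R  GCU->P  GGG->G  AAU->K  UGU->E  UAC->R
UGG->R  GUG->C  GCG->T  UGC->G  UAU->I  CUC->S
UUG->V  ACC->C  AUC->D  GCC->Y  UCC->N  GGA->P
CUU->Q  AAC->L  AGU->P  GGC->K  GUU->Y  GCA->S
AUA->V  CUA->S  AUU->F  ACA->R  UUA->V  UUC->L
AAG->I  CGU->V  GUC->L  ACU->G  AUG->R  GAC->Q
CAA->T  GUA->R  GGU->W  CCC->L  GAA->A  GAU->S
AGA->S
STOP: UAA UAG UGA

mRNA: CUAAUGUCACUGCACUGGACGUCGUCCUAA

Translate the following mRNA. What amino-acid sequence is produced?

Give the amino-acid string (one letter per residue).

start AUG at pos 3
pos 3: AUG -> R; peptide=R
pos 6: UCA -> H; peptide=RH
pos 9: CUG -> N; peptide=RHN
pos 12: CAC -> A; peptide=RHNA
pos 15: UGG -> R; peptide=RHNAR
pos 18: ACG -> F; peptide=RHNARF
pos 21: UCG -> A; peptide=RHNARFA
pos 24: UCC -> N; peptide=RHNARFAN
pos 27: UAA -> STOP

Answer: RHNARFAN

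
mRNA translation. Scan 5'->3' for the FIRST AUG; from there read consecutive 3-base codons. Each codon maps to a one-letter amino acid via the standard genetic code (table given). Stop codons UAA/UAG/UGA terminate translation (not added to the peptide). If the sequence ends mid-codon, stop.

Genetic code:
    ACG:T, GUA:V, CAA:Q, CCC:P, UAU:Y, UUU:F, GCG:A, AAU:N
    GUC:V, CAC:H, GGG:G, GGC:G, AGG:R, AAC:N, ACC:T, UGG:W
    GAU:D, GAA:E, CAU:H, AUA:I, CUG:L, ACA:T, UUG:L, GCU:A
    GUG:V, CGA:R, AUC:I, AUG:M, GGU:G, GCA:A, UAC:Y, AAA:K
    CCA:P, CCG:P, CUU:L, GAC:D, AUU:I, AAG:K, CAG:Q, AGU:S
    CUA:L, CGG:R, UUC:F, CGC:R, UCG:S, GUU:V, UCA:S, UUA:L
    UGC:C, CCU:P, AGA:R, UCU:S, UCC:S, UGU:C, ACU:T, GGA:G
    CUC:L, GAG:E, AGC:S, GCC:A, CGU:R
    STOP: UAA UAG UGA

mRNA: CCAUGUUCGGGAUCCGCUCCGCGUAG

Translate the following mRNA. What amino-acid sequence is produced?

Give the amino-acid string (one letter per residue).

Answer: MFGIRSA

Derivation:
start AUG at pos 2
pos 2: AUG -> M; peptide=M
pos 5: UUC -> F; peptide=MF
pos 8: GGG -> G; peptide=MFG
pos 11: AUC -> I; peptide=MFGI
pos 14: CGC -> R; peptide=MFGIR
pos 17: UCC -> S; peptide=MFGIRS
pos 20: GCG -> A; peptide=MFGIRSA
pos 23: UAG -> STOP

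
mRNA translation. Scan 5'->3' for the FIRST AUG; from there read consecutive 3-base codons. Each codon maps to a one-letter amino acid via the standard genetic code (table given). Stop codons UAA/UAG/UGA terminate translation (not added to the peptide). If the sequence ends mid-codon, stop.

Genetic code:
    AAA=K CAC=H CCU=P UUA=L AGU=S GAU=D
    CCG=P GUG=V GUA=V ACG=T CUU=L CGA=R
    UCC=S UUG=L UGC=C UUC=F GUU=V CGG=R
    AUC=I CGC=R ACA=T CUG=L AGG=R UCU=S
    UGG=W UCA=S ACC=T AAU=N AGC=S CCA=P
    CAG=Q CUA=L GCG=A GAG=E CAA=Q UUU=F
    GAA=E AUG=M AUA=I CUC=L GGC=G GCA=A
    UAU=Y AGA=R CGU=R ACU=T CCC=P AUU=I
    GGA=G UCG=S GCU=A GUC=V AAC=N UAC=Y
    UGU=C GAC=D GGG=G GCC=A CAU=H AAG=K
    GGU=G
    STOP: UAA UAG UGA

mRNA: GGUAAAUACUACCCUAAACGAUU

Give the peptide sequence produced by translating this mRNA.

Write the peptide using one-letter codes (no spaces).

no AUG start codon found

Answer: (empty: no AUG start codon)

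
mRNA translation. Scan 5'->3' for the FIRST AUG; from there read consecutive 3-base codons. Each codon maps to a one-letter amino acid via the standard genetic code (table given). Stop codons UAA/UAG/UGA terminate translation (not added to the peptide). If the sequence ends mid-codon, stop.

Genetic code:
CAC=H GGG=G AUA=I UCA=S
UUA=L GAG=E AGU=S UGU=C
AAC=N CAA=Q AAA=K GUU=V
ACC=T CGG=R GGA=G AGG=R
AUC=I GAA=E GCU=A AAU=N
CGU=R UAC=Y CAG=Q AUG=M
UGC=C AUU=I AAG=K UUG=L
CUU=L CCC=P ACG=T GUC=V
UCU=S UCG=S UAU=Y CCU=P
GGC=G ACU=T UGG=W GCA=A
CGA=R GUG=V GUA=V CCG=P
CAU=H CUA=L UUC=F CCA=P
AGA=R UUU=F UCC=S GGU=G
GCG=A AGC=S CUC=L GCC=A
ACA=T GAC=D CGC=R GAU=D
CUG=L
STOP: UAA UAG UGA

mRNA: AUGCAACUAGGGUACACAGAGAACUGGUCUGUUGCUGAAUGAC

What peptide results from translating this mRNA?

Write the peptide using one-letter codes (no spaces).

Answer: MQLGYTENWSVAE

Derivation:
start AUG at pos 0
pos 0: AUG -> M; peptide=M
pos 3: CAA -> Q; peptide=MQ
pos 6: CUA -> L; peptide=MQL
pos 9: GGG -> G; peptide=MQLG
pos 12: UAC -> Y; peptide=MQLGY
pos 15: ACA -> T; peptide=MQLGYT
pos 18: GAG -> E; peptide=MQLGYTE
pos 21: AAC -> N; peptide=MQLGYTEN
pos 24: UGG -> W; peptide=MQLGYTENW
pos 27: UCU -> S; peptide=MQLGYTENWS
pos 30: GUU -> V; peptide=MQLGYTENWSV
pos 33: GCU -> A; peptide=MQLGYTENWSVA
pos 36: GAA -> E; peptide=MQLGYTENWSVAE
pos 39: UGA -> STOP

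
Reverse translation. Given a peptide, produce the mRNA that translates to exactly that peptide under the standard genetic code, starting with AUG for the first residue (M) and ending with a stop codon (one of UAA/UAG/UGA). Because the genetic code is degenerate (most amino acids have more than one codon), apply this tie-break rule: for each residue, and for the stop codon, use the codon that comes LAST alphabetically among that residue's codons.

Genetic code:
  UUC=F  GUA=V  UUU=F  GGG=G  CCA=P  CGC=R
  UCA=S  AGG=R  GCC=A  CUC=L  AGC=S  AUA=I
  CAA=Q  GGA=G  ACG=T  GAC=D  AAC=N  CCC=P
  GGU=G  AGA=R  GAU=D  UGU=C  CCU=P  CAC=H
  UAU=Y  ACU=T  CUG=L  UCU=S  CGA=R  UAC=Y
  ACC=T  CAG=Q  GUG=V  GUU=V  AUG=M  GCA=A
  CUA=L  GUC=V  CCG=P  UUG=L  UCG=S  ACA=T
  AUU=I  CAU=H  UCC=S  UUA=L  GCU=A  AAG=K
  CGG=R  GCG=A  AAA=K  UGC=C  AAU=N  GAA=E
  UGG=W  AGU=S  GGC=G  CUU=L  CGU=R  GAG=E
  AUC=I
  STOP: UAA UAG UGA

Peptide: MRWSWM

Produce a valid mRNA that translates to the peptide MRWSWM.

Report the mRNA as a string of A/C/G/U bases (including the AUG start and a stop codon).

residue 1: M -> AUG (start codon)
residue 2: R codons sorted = AGA,AGG,CGA,CGC,CGG,CGU -> pick last = CGU
residue 3: W -> UGG (only codon)
residue 4: S codons sorted = AGC,AGU,UCA,UCC,UCG,UCU -> pick last = UCU
residue 5: W -> UGG (only codon)
residue 6: M -> AUG (only codon)
terminator: stop codons sorted = UAA,UAG,UGA -> pick last = UGA

Answer: mRNA: AUGCGUUGGUCUUGGAUGUGA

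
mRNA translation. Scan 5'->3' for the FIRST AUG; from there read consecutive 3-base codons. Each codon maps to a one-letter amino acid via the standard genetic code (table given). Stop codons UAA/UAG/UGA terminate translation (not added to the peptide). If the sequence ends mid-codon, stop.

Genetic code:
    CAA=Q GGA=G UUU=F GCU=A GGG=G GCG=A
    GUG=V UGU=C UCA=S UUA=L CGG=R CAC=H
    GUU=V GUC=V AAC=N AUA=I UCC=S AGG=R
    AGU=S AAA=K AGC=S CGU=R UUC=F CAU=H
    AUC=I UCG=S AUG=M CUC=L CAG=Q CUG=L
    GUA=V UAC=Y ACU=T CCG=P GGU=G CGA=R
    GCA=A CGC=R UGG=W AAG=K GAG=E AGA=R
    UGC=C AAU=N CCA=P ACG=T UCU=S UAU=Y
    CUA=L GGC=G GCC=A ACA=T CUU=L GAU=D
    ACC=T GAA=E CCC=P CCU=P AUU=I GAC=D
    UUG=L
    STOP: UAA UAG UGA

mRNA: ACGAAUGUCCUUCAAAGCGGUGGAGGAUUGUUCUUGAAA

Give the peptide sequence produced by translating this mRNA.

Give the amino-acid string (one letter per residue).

Answer: MSFKAVEDCS

Derivation:
start AUG at pos 4
pos 4: AUG -> M; peptide=M
pos 7: UCC -> S; peptide=MS
pos 10: UUC -> F; peptide=MSF
pos 13: AAA -> K; peptide=MSFK
pos 16: GCG -> A; peptide=MSFKA
pos 19: GUG -> V; peptide=MSFKAV
pos 22: GAG -> E; peptide=MSFKAVE
pos 25: GAU -> D; peptide=MSFKAVED
pos 28: UGU -> C; peptide=MSFKAVEDC
pos 31: UCU -> S; peptide=MSFKAVEDCS
pos 34: UGA -> STOP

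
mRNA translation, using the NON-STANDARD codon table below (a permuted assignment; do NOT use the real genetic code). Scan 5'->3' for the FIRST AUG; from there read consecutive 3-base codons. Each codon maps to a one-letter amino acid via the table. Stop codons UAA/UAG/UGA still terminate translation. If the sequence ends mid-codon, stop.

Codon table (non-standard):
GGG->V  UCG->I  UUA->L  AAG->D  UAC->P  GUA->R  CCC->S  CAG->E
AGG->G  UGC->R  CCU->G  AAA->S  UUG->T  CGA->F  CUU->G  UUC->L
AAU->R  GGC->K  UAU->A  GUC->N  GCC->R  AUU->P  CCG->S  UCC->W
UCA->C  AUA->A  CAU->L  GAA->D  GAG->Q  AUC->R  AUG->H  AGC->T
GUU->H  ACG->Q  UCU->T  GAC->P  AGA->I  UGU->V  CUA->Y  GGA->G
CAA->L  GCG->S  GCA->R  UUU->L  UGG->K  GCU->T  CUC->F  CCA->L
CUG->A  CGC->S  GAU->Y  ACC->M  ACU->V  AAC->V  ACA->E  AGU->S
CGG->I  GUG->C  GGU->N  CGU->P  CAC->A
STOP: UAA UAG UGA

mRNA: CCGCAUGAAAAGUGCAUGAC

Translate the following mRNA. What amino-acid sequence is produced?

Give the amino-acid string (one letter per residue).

Answer: HSSR

Derivation:
start AUG at pos 4
pos 4: AUG -> H; peptide=H
pos 7: AAA -> S; peptide=HS
pos 10: AGU -> S; peptide=HSS
pos 13: GCA -> R; peptide=HSSR
pos 16: UGA -> STOP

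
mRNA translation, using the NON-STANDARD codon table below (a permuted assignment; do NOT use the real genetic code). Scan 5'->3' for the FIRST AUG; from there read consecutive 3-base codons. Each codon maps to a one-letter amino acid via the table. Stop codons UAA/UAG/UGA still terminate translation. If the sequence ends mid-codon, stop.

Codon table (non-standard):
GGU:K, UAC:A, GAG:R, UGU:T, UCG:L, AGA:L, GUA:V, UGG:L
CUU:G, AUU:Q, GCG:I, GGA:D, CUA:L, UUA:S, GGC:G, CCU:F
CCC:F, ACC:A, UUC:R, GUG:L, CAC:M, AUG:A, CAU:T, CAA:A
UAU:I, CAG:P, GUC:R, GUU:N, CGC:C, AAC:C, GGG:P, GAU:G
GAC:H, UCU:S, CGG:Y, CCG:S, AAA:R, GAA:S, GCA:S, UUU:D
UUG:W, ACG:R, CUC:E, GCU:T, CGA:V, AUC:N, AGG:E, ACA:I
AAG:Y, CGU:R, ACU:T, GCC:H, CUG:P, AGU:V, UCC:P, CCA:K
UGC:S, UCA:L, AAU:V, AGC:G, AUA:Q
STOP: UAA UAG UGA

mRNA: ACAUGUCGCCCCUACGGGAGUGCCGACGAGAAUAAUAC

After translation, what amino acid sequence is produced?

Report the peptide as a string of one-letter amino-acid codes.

Answer: ALFLYRSVVS

Derivation:
start AUG at pos 2
pos 2: AUG -> A; peptide=A
pos 5: UCG -> L; peptide=AL
pos 8: CCC -> F; peptide=ALF
pos 11: CUA -> L; peptide=ALFL
pos 14: CGG -> Y; peptide=ALFLY
pos 17: GAG -> R; peptide=ALFLYR
pos 20: UGC -> S; peptide=ALFLYRS
pos 23: CGA -> V; peptide=ALFLYRSV
pos 26: CGA -> V; peptide=ALFLYRSVV
pos 29: GAA -> S; peptide=ALFLYRSVVS
pos 32: UAA -> STOP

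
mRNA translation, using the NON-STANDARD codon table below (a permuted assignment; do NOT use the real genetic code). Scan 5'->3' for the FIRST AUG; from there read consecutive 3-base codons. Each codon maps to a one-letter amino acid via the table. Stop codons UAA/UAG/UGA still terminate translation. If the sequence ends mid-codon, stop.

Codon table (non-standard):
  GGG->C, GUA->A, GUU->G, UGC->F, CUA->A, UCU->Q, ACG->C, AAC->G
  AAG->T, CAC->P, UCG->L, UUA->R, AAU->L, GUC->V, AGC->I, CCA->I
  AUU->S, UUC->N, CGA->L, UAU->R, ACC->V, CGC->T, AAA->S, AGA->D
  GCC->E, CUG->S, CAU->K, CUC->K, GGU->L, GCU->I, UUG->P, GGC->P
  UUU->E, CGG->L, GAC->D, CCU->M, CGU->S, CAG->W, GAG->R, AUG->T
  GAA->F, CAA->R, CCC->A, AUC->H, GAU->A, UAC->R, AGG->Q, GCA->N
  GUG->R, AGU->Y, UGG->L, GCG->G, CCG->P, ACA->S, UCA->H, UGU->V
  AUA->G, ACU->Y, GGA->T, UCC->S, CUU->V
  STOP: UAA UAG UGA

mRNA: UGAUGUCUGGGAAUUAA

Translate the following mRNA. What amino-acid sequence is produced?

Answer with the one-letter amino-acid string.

Answer: TQCL

Derivation:
start AUG at pos 2
pos 2: AUG -> T; peptide=T
pos 5: UCU -> Q; peptide=TQ
pos 8: GGG -> C; peptide=TQC
pos 11: AAU -> L; peptide=TQCL
pos 14: UAA -> STOP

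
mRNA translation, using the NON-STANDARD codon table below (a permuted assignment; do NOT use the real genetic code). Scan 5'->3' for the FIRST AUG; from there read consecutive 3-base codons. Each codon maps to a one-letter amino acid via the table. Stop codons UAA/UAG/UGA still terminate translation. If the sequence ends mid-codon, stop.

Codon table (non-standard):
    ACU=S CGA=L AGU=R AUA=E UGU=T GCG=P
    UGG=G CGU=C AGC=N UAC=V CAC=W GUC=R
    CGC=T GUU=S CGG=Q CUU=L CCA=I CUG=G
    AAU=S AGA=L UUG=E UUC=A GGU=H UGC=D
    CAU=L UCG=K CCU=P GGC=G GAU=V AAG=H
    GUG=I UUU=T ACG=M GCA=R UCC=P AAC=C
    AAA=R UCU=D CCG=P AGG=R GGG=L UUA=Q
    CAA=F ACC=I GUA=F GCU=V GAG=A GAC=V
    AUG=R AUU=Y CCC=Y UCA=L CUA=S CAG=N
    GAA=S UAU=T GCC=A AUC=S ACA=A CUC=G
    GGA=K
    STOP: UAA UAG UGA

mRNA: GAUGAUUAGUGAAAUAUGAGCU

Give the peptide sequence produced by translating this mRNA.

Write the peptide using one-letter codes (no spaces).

Answer: RYRSE

Derivation:
start AUG at pos 1
pos 1: AUG -> R; peptide=R
pos 4: AUU -> Y; peptide=RY
pos 7: AGU -> R; peptide=RYR
pos 10: GAA -> S; peptide=RYRS
pos 13: AUA -> E; peptide=RYRSE
pos 16: UGA -> STOP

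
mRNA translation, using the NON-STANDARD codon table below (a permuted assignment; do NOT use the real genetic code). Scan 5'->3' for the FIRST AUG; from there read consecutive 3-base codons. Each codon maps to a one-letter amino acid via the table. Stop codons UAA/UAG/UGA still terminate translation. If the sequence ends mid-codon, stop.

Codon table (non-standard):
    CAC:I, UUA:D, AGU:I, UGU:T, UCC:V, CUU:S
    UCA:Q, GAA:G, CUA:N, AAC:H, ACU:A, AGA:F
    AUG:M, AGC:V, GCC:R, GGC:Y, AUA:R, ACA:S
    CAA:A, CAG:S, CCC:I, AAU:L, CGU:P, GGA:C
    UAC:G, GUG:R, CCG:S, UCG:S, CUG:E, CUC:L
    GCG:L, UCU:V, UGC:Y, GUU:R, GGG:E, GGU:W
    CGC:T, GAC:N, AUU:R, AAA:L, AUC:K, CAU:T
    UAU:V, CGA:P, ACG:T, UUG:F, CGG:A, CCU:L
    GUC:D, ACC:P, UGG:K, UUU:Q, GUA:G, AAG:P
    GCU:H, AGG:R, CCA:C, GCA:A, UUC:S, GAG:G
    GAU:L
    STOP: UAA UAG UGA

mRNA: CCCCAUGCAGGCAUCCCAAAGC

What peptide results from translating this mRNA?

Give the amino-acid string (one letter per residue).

start AUG at pos 4
pos 4: AUG -> M; peptide=M
pos 7: CAG -> S; peptide=MS
pos 10: GCA -> A; peptide=MSA
pos 13: UCC -> V; peptide=MSAV
pos 16: CAA -> A; peptide=MSAVA
pos 19: AGC -> V; peptide=MSAVAV
pos 22: only 0 nt remain (<3), stop (end of mRNA)

Answer: MSAVAV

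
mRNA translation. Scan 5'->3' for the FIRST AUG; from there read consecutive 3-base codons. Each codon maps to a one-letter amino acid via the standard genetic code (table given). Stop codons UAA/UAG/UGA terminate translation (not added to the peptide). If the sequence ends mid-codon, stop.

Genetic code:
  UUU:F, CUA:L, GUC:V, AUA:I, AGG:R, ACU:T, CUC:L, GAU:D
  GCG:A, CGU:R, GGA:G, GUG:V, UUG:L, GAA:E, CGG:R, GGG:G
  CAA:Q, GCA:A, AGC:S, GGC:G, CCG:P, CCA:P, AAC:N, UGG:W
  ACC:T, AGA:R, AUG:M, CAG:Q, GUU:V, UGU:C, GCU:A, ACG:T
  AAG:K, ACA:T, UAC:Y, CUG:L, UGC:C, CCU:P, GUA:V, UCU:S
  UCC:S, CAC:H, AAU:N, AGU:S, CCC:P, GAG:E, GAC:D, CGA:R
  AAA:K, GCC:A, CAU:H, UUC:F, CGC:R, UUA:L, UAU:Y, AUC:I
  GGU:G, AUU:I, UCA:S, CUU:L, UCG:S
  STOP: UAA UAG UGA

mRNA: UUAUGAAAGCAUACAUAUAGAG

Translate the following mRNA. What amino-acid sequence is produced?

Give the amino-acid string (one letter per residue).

start AUG at pos 2
pos 2: AUG -> M; peptide=M
pos 5: AAA -> K; peptide=MK
pos 8: GCA -> A; peptide=MKA
pos 11: UAC -> Y; peptide=MKAY
pos 14: AUA -> I; peptide=MKAYI
pos 17: UAG -> STOP

Answer: MKAYI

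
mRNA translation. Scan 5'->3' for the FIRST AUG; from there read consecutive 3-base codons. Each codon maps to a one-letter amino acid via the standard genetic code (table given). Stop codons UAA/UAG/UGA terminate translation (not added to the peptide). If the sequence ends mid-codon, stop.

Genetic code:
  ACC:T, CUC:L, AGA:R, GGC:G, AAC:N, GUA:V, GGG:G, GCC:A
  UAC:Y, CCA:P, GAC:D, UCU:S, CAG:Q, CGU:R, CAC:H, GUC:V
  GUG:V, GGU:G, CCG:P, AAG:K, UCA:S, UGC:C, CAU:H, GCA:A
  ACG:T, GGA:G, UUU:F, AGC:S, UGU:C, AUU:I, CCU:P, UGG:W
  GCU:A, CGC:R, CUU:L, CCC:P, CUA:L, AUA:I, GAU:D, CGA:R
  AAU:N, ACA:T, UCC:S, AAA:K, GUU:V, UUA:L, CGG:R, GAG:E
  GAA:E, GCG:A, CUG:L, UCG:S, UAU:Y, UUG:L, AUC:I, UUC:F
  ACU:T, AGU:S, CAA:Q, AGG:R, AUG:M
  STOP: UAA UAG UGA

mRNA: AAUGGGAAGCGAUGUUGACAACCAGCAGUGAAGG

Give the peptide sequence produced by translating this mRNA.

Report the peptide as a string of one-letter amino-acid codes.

start AUG at pos 1
pos 1: AUG -> M; peptide=M
pos 4: GGA -> G; peptide=MG
pos 7: AGC -> S; peptide=MGS
pos 10: GAU -> D; peptide=MGSD
pos 13: GUU -> V; peptide=MGSDV
pos 16: GAC -> D; peptide=MGSDVD
pos 19: AAC -> N; peptide=MGSDVDN
pos 22: CAG -> Q; peptide=MGSDVDNQ
pos 25: CAG -> Q; peptide=MGSDVDNQQ
pos 28: UGA -> STOP

Answer: MGSDVDNQQ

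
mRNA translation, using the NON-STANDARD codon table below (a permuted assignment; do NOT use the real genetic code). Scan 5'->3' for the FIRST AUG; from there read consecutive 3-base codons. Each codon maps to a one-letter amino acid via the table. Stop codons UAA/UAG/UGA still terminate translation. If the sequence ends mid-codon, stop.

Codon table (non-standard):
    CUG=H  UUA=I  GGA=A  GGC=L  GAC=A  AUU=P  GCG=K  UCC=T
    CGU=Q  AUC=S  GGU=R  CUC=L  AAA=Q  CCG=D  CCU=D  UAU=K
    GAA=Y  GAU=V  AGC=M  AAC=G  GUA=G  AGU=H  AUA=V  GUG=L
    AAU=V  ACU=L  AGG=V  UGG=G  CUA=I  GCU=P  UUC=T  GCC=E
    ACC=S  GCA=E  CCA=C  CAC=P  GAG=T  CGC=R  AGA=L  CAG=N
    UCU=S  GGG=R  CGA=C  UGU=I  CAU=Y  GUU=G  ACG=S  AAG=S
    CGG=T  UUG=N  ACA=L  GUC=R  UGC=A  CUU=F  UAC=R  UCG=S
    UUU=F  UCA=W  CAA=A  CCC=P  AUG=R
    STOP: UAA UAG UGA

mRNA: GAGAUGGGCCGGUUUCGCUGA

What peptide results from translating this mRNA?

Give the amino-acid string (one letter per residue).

start AUG at pos 3
pos 3: AUG -> R; peptide=R
pos 6: GGC -> L; peptide=RL
pos 9: CGG -> T; peptide=RLT
pos 12: UUU -> F; peptide=RLTF
pos 15: CGC -> R; peptide=RLTFR
pos 18: UGA -> STOP

Answer: RLTFR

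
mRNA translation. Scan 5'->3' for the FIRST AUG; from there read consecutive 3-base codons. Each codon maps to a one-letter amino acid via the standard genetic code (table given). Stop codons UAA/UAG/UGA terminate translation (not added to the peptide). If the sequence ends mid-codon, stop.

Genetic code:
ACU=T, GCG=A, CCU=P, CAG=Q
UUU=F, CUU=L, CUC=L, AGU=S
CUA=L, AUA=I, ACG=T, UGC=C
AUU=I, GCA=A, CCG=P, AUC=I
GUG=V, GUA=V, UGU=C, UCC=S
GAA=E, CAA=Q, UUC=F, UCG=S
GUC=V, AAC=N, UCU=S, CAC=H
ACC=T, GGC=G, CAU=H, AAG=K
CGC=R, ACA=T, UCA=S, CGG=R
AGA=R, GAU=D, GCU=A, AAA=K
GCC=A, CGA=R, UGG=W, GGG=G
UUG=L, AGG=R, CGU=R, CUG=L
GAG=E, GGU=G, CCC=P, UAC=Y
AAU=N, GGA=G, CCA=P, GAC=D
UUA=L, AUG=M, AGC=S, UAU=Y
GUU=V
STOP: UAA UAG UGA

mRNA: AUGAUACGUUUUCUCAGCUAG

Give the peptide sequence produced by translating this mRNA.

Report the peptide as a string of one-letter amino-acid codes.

start AUG at pos 0
pos 0: AUG -> M; peptide=M
pos 3: AUA -> I; peptide=MI
pos 6: CGU -> R; peptide=MIR
pos 9: UUU -> F; peptide=MIRF
pos 12: CUC -> L; peptide=MIRFL
pos 15: AGC -> S; peptide=MIRFLS
pos 18: UAG -> STOP

Answer: MIRFLS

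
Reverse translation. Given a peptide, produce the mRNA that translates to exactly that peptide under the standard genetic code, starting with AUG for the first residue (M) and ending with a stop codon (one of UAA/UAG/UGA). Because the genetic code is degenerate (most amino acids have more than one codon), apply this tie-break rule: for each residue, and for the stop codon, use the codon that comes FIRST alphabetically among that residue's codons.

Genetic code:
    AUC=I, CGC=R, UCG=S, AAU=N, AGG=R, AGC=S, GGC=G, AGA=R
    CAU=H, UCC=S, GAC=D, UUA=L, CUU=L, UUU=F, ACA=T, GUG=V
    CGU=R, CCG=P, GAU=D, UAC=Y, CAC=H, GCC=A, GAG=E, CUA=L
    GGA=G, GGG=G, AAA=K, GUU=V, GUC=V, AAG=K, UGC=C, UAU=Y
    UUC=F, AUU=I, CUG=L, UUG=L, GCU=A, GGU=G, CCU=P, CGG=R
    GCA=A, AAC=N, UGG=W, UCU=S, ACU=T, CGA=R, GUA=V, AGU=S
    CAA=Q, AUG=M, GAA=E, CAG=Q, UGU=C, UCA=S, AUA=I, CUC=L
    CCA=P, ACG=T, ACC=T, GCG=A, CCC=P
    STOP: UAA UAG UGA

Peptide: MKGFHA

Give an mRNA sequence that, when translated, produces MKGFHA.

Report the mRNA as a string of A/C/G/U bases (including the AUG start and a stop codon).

Answer: mRNA: AUGAAAGGAUUCCACGCAUAA

Derivation:
residue 1: M -> AUG (start codon)
residue 2: K codons sorted = AAA,AAG -> pick first = AAA
residue 3: G codons sorted = GGA,GGC,GGG,GGU -> pick first = GGA
residue 4: F codons sorted = UUC,UUU -> pick first = UUC
residue 5: H codons sorted = CAC,CAU -> pick first = CAC
residue 6: A codons sorted = GCA,GCC,GCG,GCU -> pick first = GCA
terminator: stop codons sorted = UAA,UAG,UGA -> pick first = UAA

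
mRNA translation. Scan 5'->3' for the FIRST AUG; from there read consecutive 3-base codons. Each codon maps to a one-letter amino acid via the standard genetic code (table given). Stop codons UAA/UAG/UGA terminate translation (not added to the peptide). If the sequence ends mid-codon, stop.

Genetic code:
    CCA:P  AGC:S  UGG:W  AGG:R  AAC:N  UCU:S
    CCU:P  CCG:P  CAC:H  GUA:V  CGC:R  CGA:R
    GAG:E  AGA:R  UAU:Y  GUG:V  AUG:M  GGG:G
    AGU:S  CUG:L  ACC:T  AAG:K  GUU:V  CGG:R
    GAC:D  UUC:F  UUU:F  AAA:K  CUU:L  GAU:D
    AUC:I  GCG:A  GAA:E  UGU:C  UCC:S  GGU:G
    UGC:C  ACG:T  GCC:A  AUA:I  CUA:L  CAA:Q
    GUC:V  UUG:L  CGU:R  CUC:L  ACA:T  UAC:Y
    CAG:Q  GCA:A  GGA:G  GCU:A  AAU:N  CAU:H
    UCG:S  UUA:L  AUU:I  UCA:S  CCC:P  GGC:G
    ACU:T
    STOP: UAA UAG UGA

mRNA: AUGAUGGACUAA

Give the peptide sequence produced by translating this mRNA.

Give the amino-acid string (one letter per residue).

Answer: MMD

Derivation:
start AUG at pos 0
pos 0: AUG -> M; peptide=M
pos 3: AUG -> M; peptide=MM
pos 6: GAC -> D; peptide=MMD
pos 9: UAA -> STOP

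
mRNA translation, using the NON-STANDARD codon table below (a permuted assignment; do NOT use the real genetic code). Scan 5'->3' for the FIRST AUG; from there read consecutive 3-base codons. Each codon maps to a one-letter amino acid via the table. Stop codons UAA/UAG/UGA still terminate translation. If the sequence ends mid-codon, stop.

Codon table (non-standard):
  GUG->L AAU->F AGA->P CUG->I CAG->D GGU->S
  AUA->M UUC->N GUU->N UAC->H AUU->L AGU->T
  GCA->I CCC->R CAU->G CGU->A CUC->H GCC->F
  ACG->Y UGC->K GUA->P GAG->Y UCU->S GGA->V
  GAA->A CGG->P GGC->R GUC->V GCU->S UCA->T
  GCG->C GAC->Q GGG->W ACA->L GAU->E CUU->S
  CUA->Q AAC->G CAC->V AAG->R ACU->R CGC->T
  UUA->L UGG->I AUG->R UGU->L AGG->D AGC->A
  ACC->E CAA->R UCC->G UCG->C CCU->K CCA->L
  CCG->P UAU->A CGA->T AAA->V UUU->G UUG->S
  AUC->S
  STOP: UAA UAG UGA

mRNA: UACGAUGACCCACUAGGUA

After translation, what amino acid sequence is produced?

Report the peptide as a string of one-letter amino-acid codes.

Answer: REV

Derivation:
start AUG at pos 4
pos 4: AUG -> R; peptide=R
pos 7: ACC -> E; peptide=RE
pos 10: CAC -> V; peptide=REV
pos 13: UAG -> STOP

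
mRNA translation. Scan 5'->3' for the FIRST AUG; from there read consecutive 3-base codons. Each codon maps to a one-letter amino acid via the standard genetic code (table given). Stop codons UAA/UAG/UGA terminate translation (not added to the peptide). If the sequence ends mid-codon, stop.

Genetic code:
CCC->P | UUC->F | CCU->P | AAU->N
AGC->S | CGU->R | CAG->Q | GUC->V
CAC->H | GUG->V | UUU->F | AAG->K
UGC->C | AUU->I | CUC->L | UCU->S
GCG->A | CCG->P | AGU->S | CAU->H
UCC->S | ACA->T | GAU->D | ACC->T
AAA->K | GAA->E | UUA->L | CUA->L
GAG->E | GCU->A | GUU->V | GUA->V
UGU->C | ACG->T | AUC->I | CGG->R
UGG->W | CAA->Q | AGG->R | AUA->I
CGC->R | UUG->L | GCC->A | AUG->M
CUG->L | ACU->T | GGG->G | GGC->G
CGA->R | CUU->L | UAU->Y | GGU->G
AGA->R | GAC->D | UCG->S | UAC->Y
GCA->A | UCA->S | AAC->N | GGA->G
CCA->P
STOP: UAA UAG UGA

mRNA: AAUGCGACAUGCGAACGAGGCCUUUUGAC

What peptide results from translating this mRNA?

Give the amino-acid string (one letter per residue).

Answer: MRHANEAF

Derivation:
start AUG at pos 1
pos 1: AUG -> M; peptide=M
pos 4: CGA -> R; peptide=MR
pos 7: CAU -> H; peptide=MRH
pos 10: GCG -> A; peptide=MRHA
pos 13: AAC -> N; peptide=MRHAN
pos 16: GAG -> E; peptide=MRHANE
pos 19: GCC -> A; peptide=MRHANEA
pos 22: UUU -> F; peptide=MRHANEAF
pos 25: UGA -> STOP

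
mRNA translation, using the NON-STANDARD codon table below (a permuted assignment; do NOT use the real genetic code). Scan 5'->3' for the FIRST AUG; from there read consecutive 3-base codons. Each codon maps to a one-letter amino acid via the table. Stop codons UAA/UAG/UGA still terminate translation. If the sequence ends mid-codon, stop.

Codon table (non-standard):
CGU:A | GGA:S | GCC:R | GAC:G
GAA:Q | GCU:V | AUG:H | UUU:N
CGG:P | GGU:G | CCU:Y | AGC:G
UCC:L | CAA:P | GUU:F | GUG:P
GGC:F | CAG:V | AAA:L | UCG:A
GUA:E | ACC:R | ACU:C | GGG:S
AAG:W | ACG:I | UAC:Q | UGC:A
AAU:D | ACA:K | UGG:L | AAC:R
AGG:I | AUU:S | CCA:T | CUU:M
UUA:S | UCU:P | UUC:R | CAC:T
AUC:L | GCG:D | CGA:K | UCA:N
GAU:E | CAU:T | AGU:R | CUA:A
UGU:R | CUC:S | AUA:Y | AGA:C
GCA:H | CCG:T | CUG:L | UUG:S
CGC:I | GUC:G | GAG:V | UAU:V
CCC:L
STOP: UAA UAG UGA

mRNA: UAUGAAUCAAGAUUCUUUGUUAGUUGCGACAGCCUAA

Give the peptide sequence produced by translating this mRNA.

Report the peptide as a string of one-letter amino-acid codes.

Answer: HDPEPSSFDKR

Derivation:
start AUG at pos 1
pos 1: AUG -> H; peptide=H
pos 4: AAU -> D; peptide=HD
pos 7: CAA -> P; peptide=HDP
pos 10: GAU -> E; peptide=HDPE
pos 13: UCU -> P; peptide=HDPEP
pos 16: UUG -> S; peptide=HDPEPS
pos 19: UUA -> S; peptide=HDPEPSS
pos 22: GUU -> F; peptide=HDPEPSSF
pos 25: GCG -> D; peptide=HDPEPSSFD
pos 28: ACA -> K; peptide=HDPEPSSFDK
pos 31: GCC -> R; peptide=HDPEPSSFDKR
pos 34: UAA -> STOP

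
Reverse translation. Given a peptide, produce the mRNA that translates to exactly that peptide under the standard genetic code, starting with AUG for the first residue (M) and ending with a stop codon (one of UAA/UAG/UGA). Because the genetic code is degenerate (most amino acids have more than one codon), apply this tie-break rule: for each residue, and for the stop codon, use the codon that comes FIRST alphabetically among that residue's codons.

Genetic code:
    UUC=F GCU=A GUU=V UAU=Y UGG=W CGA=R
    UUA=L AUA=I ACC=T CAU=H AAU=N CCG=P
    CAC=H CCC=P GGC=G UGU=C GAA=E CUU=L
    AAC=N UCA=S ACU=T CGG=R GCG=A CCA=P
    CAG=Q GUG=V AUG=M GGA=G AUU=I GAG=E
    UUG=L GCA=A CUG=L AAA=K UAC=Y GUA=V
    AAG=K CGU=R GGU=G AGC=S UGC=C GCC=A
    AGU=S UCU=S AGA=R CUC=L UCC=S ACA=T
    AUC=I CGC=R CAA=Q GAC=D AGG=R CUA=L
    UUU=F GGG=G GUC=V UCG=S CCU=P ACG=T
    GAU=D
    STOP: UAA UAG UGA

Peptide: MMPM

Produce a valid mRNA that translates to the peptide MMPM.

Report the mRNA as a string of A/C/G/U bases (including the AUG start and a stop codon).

Answer: mRNA: AUGAUGCCAAUGUAA

Derivation:
residue 1: M -> AUG (start codon)
residue 2: M -> AUG (only codon)
residue 3: P codons sorted = CCA,CCC,CCG,CCU -> pick first = CCA
residue 4: M -> AUG (only codon)
terminator: stop codons sorted = UAA,UAG,UGA -> pick first = UAA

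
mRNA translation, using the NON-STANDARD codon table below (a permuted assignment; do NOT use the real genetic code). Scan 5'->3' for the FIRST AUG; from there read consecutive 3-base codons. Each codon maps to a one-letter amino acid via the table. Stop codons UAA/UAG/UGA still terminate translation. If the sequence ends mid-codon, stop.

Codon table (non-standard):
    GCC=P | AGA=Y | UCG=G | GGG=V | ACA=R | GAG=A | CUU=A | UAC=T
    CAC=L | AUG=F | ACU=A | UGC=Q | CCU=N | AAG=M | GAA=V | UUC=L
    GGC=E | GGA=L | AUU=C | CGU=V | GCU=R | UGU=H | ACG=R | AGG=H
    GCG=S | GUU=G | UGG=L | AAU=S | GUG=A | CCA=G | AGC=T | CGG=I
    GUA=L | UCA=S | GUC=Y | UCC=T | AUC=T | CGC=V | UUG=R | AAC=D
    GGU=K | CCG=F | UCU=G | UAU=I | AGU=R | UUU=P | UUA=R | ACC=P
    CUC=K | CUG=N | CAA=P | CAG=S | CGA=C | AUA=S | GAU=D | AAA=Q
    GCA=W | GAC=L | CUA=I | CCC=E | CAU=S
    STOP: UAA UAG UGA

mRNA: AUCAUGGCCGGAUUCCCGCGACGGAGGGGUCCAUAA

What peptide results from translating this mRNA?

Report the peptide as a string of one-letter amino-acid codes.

Answer: FPLLFCIHKG

Derivation:
start AUG at pos 3
pos 3: AUG -> F; peptide=F
pos 6: GCC -> P; peptide=FP
pos 9: GGA -> L; peptide=FPL
pos 12: UUC -> L; peptide=FPLL
pos 15: CCG -> F; peptide=FPLLF
pos 18: CGA -> C; peptide=FPLLFC
pos 21: CGG -> I; peptide=FPLLFCI
pos 24: AGG -> H; peptide=FPLLFCIH
pos 27: GGU -> K; peptide=FPLLFCIHK
pos 30: CCA -> G; peptide=FPLLFCIHKG
pos 33: UAA -> STOP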